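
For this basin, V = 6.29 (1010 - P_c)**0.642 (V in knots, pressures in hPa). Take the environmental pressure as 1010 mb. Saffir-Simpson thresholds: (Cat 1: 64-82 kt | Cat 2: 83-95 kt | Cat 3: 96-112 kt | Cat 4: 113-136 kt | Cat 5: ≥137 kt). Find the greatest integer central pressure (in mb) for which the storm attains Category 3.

Category 3 begins at V = 96 kt.
Required ΔP = (96/6.29)^(1/0.642) = 15.262^1.558 ≈ 69.77 mb.
P_c ≤ 1010 − 69.77 = 940.23, so the highest integer P_c is 940 mb.

940 mb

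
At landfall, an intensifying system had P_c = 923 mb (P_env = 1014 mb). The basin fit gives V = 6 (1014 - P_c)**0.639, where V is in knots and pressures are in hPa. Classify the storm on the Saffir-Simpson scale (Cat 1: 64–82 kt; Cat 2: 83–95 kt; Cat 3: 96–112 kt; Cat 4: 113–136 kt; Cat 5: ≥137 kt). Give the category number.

ΔP = 1014 − 923 = 91 mb.
V ≈ 6 × 91^0.639 = 6 × 17.86 ≈ 107 kt.
107 kt falls in the Category 3 band.

3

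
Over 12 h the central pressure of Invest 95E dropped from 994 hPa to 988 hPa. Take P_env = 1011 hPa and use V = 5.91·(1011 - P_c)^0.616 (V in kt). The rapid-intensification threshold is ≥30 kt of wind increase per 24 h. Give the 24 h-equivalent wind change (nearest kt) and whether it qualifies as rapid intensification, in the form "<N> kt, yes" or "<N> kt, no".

V₁: ΔP = 17, V ≈ 5.91 × 17^0.616 ≈ 33.85 kt.
V₂: ΔP = 23, V ≈ 5.91 × 23^0.616 ≈ 40.78 kt.
ΔV over 12 h = 6.93 kt → 24 h equivalent = 6.93 × 24/12 ≈ 13.86 kt.
14 kt < 30 kt ⇒ not rapid intensification.

14 kt, no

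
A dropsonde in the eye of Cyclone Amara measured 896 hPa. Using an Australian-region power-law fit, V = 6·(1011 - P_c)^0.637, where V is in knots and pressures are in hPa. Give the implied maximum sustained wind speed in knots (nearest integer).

123 kt

ΔP = 1011 − 896 = 115 hPa.
115^0.637 ≈ 20.543.
V ≈ 6 × 20.543 ≈ 123.3 kt.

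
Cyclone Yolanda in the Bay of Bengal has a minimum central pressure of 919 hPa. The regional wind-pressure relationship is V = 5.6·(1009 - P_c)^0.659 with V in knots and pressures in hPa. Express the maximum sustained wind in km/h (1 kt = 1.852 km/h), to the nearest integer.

ΔP = 1009 − 919 = 90 hPa.
V ≈ 5.6 × 90^0.659 = 5.6 × 19.402 ≈ 108.651 kt.
108.651 × 1.852 ≈ 201.22 km/h → 201 km/h.

201 km/h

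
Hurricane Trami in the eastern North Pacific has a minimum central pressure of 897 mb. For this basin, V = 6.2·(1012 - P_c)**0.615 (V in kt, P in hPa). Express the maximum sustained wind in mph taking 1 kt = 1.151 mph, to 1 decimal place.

ΔP = 1012 − 897 = 115 mb.
V ≈ 6.2 × 115^0.615 = 6.2 × 18.507 ≈ 114.742 kt.
114.742 × 1.151 ≈ 132.07 mph → 132.1 mph.

132.1 mph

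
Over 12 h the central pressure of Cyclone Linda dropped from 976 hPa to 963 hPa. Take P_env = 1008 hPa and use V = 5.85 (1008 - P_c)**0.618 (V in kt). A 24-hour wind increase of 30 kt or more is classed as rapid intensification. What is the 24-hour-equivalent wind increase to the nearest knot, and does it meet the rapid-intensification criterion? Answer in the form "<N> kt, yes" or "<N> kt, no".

V₁: ΔP = 32, V ≈ 5.85 × 32^0.618 ≈ 49.81 kt.
V₂: ΔP = 45, V ≈ 5.85 × 45^0.618 ≈ 61.50 kt.
ΔV over 12 h = 11.69 kt → 24 h equivalent = 11.69 × 24/12 ≈ 23.38 kt.
23 kt < 30 kt ⇒ not rapid intensification.

23 kt, no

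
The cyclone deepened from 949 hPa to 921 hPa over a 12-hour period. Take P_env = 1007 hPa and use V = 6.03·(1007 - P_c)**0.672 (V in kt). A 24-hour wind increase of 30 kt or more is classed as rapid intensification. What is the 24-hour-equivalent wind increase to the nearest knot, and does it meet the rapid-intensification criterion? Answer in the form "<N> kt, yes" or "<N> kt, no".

56 kt, yes

V₁: ΔP = 58, V ≈ 6.03 × 58^0.672 ≈ 92.33 kt.
V₂: ΔP = 86, V ≈ 6.03 × 86^0.672 ≈ 120.31 kt.
ΔV over 12 h = 27.98 kt → 24 h equivalent = 27.98 × 24/12 ≈ 55.96 kt.
56 kt ≥ 30 kt ⇒ rapid intensification.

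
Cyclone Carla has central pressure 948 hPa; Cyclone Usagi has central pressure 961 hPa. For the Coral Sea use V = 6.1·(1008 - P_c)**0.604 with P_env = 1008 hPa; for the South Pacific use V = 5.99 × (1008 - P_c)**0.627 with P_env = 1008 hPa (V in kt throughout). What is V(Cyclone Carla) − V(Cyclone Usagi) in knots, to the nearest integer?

5 kt

Cyclone Carla: ΔP = 60; V ≈ 6.1 × 60^0.604 ≈ 72.33 kt.
Cyclone Usagi: ΔP = 47; V ≈ 5.99 × 47^0.627 ≈ 66.96 kt.
Difference ≈ 72.33 − 66.96 = 5.37 → 5 kt.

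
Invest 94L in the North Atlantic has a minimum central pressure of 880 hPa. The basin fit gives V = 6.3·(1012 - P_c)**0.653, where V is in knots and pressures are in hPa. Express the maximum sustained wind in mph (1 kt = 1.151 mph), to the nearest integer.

176 mph

ΔP = 1012 − 880 = 132 hPa.
V ≈ 6.3 × 132^0.653 = 6.3 × 24.251 ≈ 152.783 kt.
152.783 × 1.151 ≈ 175.85 mph → 176 mph.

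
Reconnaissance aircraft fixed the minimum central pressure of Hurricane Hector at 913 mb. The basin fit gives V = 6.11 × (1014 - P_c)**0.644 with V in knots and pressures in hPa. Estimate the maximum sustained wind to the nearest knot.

ΔP = 1014 − 913 = 101 mb.
101^0.644 ≈ 19.534.
V ≈ 6.11 × 19.534 ≈ 119.4 kt.

119 kt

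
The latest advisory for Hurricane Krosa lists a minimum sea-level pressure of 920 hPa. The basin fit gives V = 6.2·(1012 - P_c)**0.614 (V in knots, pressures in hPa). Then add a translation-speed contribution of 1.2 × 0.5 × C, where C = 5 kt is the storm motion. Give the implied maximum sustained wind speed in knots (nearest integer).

ΔP = 1012 − 920 = 92 hPa.
92^0.614 ≈ 16.061.
V ≈ 6.2 × 16.061 ≈ 99.6 kt.
Translation term: 1.2 × 0.5 × 5 = 3 kt.
Corrected V ≈ 102.6 kt → 103 kt.

103 kt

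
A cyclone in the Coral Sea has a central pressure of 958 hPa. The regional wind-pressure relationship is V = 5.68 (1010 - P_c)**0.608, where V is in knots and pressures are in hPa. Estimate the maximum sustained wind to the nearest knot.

ΔP = 1010 − 958 = 52 hPa.
52^0.608 ≈ 11.049.
V ≈ 5.68 × 11.049 ≈ 62.8 kt.

63 kt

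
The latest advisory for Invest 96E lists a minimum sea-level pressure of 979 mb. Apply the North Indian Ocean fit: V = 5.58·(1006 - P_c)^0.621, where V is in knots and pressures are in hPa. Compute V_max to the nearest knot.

ΔP = 1006 − 979 = 27 mb.
27^0.621 ≈ 7.742.
V ≈ 5.58 × 7.742 ≈ 43.2 kt.

43 kt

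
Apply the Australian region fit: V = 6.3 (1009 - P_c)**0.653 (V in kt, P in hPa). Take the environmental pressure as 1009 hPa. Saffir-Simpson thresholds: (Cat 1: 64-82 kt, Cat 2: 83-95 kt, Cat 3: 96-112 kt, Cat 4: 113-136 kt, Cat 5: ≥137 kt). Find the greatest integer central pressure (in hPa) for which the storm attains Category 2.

957 hPa

Category 2 begins at V = 83 kt.
Required ΔP = (83/6.3)^(1/0.653) = 13.175^1.531 ≈ 51.85 hPa.
P_c ≤ 1009 − 51.85 = 957.15, so the highest integer P_c is 957 hPa.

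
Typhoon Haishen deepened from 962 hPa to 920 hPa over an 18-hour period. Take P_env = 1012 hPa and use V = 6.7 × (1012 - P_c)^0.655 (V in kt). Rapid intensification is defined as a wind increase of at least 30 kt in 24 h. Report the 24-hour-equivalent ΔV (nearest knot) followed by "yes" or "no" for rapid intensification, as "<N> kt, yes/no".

V₁: ΔP = 50, V ≈ 6.7 × 50^0.655 ≈ 86.88 kt.
V₂: ΔP = 92, V ≈ 6.7 × 92^0.655 ≈ 129.53 kt.
ΔV over 18 h = 42.65 kt → 24 h equivalent = 42.65 × 24/18 ≈ 56.87 kt.
57 kt ≥ 30 kt ⇒ rapid intensification.

57 kt, yes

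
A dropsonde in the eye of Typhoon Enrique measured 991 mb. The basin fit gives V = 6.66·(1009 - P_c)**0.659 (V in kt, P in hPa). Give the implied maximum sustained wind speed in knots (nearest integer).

ΔP = 1009 − 991 = 18 mb.
18^0.659 ≈ 6.718.
V ≈ 6.66 × 6.718 ≈ 44.7 kt.

45 kt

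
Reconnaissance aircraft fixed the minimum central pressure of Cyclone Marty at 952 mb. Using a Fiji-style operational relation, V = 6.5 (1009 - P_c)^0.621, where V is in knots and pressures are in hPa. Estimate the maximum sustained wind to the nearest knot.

80 kt

ΔP = 1009 − 952 = 57 mb.
57^0.621 ≈ 12.314.
V ≈ 6.5 × 12.314 ≈ 80.0 kt.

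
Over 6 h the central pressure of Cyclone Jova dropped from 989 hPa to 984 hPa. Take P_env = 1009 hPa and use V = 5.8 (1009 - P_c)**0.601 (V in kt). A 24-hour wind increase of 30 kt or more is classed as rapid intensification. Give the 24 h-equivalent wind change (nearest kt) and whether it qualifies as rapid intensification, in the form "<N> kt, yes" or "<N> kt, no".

20 kt, no

V₁: ΔP = 20, V ≈ 5.8 × 20^0.601 ≈ 35.10 kt.
V₂: ΔP = 25, V ≈ 5.8 × 25^0.601 ≈ 40.14 kt.
ΔV over 6 h = 5.04 kt → 24 h equivalent = 5.04 × 24/6 ≈ 20.16 kt.
20 kt < 30 kt ⇒ not rapid intensification.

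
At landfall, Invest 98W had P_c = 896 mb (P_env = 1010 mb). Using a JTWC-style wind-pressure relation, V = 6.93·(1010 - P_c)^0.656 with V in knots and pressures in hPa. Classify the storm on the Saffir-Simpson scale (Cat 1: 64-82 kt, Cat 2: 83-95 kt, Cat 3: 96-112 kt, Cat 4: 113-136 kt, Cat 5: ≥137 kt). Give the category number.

5

ΔP = 1010 − 896 = 114 mb.
V ≈ 6.93 × 114^0.656 = 6.93 × 22.35 ≈ 155 kt.
155 kt falls in the Category 5 band.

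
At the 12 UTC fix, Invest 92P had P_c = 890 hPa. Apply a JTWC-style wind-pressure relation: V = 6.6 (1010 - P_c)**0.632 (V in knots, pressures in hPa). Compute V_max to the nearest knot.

136 kt

ΔP = 1010 − 890 = 120 hPa.
120^0.632 ≈ 20.608.
V ≈ 6.6 × 20.608 ≈ 136.0 kt.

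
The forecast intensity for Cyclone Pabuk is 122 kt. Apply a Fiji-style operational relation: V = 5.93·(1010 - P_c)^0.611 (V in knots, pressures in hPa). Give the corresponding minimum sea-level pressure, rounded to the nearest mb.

ΔP = (V / 5.93)^(1/0.611) = (122/5.93)^1.637.
122/5.93 = 20.573; 20.573^1.637 ≈ 141.07 mb.
P_c = 1010 − 141.07 = 868.93 ≈ 869 mb.

869 mb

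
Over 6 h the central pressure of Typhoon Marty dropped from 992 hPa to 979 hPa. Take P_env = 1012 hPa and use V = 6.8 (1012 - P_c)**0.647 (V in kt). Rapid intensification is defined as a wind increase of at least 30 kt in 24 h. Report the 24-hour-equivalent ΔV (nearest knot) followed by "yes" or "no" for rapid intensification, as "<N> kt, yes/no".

V₁: ΔP = 20, V ≈ 6.8 × 20^0.647 ≈ 47.24 kt.
V₂: ΔP = 33, V ≈ 6.8 × 33^0.647 ≈ 65.31 kt.
ΔV over 6 h = 18.07 kt → 24 h equivalent = 18.07 × 24/6 ≈ 72.28 kt.
72 kt ≥ 30 kt ⇒ rapid intensification.

72 kt, yes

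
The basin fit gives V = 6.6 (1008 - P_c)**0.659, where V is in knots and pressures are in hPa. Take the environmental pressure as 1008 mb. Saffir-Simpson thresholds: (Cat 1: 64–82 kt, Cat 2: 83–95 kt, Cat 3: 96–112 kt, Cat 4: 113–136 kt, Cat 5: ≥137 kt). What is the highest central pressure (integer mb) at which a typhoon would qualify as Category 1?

Category 1 begins at V = 64 kt.
Required ΔP = (64/6.6)^(1/0.659) = 9.697^1.517 ≈ 31.42 mb.
P_c ≤ 1008 − 31.42 = 976.58, so the highest integer P_c is 976 mb.

976 mb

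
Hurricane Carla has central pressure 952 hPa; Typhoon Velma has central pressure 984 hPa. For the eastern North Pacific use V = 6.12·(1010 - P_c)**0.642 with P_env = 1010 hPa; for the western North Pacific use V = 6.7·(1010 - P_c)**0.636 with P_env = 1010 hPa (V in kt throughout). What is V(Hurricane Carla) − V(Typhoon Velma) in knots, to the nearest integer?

Hurricane Carla: ΔP = 58; V ≈ 6.12 × 58^0.642 ≈ 82.96 kt.
Typhoon Velma: ΔP = 26; V ≈ 6.7 × 26^0.636 ≈ 53.21 kt.
Difference ≈ 82.96 − 53.21 = 29.75 → 30 kt.

30 kt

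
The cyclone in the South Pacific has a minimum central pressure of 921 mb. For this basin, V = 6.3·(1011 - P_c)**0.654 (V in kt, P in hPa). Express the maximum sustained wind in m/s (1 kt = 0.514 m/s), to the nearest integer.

61 m/s

ΔP = 1011 − 921 = 90 mb.
V ≈ 6.3 × 90^0.654 = 6.3 × 18.970 ≈ 119.513 kt.
119.513 × 0.514 ≈ 61.43 m/s → 61 m/s.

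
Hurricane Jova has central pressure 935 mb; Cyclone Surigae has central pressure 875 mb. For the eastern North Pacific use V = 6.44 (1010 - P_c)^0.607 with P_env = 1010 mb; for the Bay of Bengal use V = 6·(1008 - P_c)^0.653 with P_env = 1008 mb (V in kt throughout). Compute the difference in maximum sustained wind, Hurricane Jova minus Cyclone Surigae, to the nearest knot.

Hurricane Jova: ΔP = 75; V ≈ 6.44 × 75^0.607 ≈ 88.52 kt.
Cyclone Surigae: ΔP = 133; V ≈ 6 × 133^0.653 ≈ 146.23 kt.
Difference ≈ 88.52 − 146.23 = -57.71 → -58 kt.

-58 kt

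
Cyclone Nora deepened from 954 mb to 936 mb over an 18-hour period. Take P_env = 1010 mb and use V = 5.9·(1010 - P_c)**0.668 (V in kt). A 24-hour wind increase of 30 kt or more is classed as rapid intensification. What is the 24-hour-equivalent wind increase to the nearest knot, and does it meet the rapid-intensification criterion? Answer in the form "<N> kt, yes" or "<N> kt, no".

24 kt, no

V₁: ΔP = 56, V ≈ 5.9 × 56^0.668 ≈ 86.82 kt.
V₂: ΔP = 74, V ≈ 5.9 × 74^0.668 ≈ 104.59 kt.
ΔV over 18 h = 17.77 kt → 24 h equivalent = 17.77 × 24/18 ≈ 23.69 kt.
24 kt < 30 kt ⇒ not rapid intensification.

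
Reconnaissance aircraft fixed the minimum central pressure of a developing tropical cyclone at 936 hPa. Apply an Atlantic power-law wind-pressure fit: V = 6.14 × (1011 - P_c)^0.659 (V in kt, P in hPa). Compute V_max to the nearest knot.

106 kt

ΔP = 1011 − 936 = 75 hPa.
75^0.659 ≈ 17.205.
V ≈ 6.14 × 17.205 ≈ 105.6 kt.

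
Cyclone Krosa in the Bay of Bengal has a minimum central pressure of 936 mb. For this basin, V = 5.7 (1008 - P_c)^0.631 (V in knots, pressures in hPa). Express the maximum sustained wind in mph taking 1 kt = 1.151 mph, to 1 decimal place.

ΔP = 1008 − 936 = 72 mb.
V ≈ 5.7 × 72^0.631 = 5.7 × 14.859 ≈ 84.694 kt.
84.694 × 1.151 ≈ 97.48 mph → 97.5 mph.

97.5 mph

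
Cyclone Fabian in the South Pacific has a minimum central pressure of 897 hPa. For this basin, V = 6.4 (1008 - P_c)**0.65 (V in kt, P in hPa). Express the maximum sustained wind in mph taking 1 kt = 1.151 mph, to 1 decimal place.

ΔP = 1008 − 897 = 111 hPa.
V ≈ 6.4 × 111^0.65 = 6.4 × 21.353 ≈ 136.660 kt.
136.660 × 1.151 ≈ 157.30 mph → 157.3 mph.

157.3 mph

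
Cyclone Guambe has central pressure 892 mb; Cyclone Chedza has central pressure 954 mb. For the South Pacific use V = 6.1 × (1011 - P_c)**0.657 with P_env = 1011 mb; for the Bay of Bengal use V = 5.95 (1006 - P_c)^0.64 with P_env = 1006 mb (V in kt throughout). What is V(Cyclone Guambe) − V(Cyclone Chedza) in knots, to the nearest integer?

66 kt

Cyclone Guambe: ΔP = 119; V ≈ 6.1 × 119^0.657 ≈ 140.92 kt.
Cyclone Chedza: ΔP = 52; V ≈ 5.95 × 52^0.64 ≈ 74.60 kt.
Difference ≈ 140.92 − 74.60 = 66.32 → 66 kt.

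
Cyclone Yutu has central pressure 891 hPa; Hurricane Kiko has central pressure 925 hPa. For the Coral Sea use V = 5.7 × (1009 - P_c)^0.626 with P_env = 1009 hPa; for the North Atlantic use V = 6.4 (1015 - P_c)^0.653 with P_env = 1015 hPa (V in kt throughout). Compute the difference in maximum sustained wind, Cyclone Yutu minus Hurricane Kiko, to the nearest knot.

Cyclone Yutu: ΔP = 118; V ≈ 5.7 × 118^0.626 ≈ 112.95 kt.
Hurricane Kiko: ΔP = 90; V ≈ 6.4 × 90^0.653 ≈ 120.86 kt.
Difference ≈ 112.95 − 120.86 = -7.91 → -8 kt.

-8 kt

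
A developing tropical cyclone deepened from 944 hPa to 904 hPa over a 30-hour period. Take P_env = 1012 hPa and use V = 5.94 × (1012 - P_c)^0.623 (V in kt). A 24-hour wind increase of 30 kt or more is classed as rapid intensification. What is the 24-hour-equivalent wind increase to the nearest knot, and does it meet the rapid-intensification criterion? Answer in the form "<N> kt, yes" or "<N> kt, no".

22 kt, no

V₁: ΔP = 68, V ≈ 5.94 × 68^0.623 ≈ 82.31 kt.
V₂: ΔP = 108, V ≈ 5.94 × 108^0.623 ≈ 109.80 kt.
ΔV over 30 h = 27.49 kt → 24 h equivalent = 27.49 × 24/30 ≈ 21.99 kt.
22 kt < 30 kt ⇒ not rapid intensification.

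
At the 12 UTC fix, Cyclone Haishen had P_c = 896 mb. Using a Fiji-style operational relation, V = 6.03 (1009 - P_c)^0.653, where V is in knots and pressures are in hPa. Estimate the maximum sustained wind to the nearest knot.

ΔP = 1009 − 896 = 113 mb.
113^0.653 ≈ 21.911.
V ≈ 6.03 × 21.911 ≈ 132.1 kt.

132 kt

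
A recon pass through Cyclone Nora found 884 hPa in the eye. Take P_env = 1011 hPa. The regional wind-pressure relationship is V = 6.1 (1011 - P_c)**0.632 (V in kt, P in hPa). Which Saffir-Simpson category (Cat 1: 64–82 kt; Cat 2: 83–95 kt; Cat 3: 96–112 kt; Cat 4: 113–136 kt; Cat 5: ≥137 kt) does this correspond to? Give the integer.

4

ΔP = 1011 − 884 = 127 hPa.
V ≈ 6.1 × 127^0.632 = 6.1 × 21.36 ≈ 130 kt.
130 kt falls in the Category 4 band.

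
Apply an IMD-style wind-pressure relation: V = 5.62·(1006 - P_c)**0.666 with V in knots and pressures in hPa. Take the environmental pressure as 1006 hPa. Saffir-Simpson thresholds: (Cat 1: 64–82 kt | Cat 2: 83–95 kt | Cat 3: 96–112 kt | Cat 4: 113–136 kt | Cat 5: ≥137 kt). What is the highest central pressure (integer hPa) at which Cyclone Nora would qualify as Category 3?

Category 3 begins at V = 96 kt.
Required ΔP = (96/5.62)^(1/0.666) = 17.082^1.502 ≈ 70.90 hPa.
P_c ≤ 1006 − 70.90 = 935.10, so the highest integer P_c is 935 hPa.

935 hPa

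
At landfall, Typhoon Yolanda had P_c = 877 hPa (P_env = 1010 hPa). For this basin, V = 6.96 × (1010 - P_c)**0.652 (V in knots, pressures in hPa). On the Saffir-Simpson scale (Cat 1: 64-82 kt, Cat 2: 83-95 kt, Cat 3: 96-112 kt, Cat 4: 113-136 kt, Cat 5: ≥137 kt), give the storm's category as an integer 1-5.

5

ΔP = 1010 − 877 = 133 hPa.
V ≈ 6.96 × 133^0.652 = 6.96 × 24.25 ≈ 169 kt.
169 kt falls in the Category 5 band.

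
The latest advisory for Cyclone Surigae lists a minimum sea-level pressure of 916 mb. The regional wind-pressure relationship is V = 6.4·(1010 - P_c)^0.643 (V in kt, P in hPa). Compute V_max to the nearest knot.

119 kt

ΔP = 1010 − 916 = 94 mb.
94^0.643 ≈ 18.566.
V ≈ 6.4 × 18.566 ≈ 118.8 kt.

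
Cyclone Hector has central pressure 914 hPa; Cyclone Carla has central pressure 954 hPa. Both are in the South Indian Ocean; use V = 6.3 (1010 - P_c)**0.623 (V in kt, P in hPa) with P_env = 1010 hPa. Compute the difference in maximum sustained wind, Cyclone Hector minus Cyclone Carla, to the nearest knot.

Cyclone Hector: ΔP = 96; V ≈ 6.3 × 96^0.623 ≈ 108.22 kt.
Cyclone Carla: ΔP = 56; V ≈ 6.3 × 56^0.623 ≈ 77.35 kt.
Difference ≈ 108.22 − 77.35 = 30.87 → 31 kt.

31 kt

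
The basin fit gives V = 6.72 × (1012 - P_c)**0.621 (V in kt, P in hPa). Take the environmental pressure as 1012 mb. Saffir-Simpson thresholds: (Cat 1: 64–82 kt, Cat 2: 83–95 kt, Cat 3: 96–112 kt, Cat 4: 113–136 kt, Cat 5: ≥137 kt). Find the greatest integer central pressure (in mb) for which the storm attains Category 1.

974 mb

Category 1 begins at V = 64 kt.
Required ΔP = (64/6.72)^(1/0.621) = 9.524^1.610 ≈ 37.69 mb.
P_c ≤ 1012 − 37.69 = 974.31, so the highest integer P_c is 974 mb.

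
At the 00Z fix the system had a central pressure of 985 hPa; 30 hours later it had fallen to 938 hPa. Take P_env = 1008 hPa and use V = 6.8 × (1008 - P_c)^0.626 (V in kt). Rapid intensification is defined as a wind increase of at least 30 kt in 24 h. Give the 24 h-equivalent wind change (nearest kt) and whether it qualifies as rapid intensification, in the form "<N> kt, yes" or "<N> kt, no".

39 kt, yes

V₁: ΔP = 23, V ≈ 6.8 × 23^0.626 ≈ 48.41 kt.
V₂: ΔP = 70, V ≈ 6.8 × 70^0.626 ≈ 97.17 kt.
ΔV over 30 h = 48.76 kt → 24 h equivalent = 48.76 × 24/30 ≈ 39.01 kt.
39 kt ≥ 30 kt ⇒ rapid intensification.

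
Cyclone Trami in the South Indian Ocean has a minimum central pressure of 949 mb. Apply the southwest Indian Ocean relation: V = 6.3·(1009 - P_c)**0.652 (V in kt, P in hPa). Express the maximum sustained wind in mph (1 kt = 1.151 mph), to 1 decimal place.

ΔP = 1009 − 949 = 60 mb.
V ≈ 6.3 × 60^0.652 = 6.3 × 14.433 ≈ 90.927 kt.
90.927 × 1.151 ≈ 104.66 mph → 104.7 mph.

104.7 mph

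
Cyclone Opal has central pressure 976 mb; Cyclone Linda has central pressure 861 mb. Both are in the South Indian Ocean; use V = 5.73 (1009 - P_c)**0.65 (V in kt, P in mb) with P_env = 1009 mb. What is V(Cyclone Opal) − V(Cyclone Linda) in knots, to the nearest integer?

-92 kt

Cyclone Opal: ΔP = 33; V ≈ 5.73 × 33^0.65 ≈ 55.61 kt.
Cyclone Linda: ΔP = 148; V ≈ 5.73 × 148^0.65 ≈ 147.51 kt.
Difference ≈ 55.61 − 147.51 = -91.90 → -92 kt.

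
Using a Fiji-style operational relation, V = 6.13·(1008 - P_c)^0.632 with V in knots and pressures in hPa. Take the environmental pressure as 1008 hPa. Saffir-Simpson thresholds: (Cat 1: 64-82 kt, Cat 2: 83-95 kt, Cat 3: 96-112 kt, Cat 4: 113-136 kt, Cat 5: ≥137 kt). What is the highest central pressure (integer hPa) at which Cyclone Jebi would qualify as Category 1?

Category 1 begins at V = 64 kt.
Required ΔP = (64/6.13)^(1/0.632) = 10.440^1.582 ≈ 40.92 hPa.
P_c ≤ 1008 − 40.92 = 967.08, so the highest integer P_c is 967 hPa.

967 hPa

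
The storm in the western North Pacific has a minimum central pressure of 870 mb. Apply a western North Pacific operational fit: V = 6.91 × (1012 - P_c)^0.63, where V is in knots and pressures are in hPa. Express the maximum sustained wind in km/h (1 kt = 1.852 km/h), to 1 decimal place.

290.4 km/h

ΔP = 1012 − 870 = 142 mb.
V ≈ 6.91 × 142^0.63 = 6.91 × 22.696 ≈ 156.827 kt.
156.827 × 1.852 ≈ 290.44 km/h → 290.4 km/h.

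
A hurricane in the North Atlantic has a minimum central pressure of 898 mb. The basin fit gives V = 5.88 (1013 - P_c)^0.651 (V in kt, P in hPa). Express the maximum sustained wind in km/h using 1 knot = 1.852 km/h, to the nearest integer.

ΔP = 1013 − 898 = 115 mb.
V ≈ 5.88 × 115^0.651 = 5.88 × 21.954 ≈ 129.090 kt.
129.090 × 1.852 ≈ 239.07 km/h → 239 km/h.

239 km/h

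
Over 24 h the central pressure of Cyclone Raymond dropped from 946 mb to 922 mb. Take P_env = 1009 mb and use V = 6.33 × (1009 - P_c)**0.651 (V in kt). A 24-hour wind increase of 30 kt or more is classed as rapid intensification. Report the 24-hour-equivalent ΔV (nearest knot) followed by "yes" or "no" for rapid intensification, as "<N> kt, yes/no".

V₁: ΔP = 63, V ≈ 6.33 × 63^0.651 ≈ 93.92 kt.
V₂: ΔP = 87, V ≈ 6.33 × 87^0.651 ≈ 115.89 kt.
ΔV over 24 h = 21.97 kt → 24 h equivalent = 21.97 × 24/24 ≈ 21.97 kt.
22 kt < 30 kt ⇒ not rapid intensification.

22 kt, no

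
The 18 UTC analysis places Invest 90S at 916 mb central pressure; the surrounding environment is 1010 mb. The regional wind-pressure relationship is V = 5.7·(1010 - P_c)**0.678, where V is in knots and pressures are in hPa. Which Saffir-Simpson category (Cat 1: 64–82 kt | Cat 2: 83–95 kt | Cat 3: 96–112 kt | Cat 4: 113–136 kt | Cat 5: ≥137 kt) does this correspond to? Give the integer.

ΔP = 1010 − 916 = 94 mb.
V ≈ 5.7 × 94^0.678 = 5.7 × 21.77 ≈ 124 kt.
124 kt falls in the Category 4 band.

4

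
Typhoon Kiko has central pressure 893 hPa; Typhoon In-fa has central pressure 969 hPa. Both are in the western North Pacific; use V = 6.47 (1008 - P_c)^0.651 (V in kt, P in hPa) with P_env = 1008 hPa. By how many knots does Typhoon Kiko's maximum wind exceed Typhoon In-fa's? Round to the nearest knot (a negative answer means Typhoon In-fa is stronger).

72 kt

Typhoon Kiko: ΔP = 115; V ≈ 6.47 × 115^0.651 ≈ 142.04 kt.
Typhoon In-fa: ΔP = 39; V ≈ 6.47 × 39^0.651 ≈ 70.26 kt.
Difference ≈ 142.04 − 70.26 = 71.78 → 72 kt.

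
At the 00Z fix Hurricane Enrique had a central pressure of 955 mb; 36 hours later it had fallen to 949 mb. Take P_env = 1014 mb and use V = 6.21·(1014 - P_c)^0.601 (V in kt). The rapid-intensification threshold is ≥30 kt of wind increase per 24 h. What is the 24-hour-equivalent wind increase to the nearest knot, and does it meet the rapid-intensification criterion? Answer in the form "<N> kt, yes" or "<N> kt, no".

3 kt, no

V₁: ΔP = 59, V ≈ 6.21 × 59^0.601 ≈ 72.01 kt.
V₂: ΔP = 65, V ≈ 6.21 × 65^0.601 ≈ 76.32 kt.
ΔV over 36 h = 4.31 kt → 24 h equivalent = 4.31 × 24/36 ≈ 2.87 kt.
3 kt < 30 kt ⇒ not rapid intensification.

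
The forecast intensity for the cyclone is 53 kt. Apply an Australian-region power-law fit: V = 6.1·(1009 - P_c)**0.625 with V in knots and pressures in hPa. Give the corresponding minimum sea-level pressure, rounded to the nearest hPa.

977 hPa

ΔP = (V / 6.1)^(1/0.625) = (53/6.1)^1.600.
53/6.1 = 8.689; 8.689^1.600 ≈ 31.79 hPa.
P_c = 1009 − 31.79 = 977.21 ≈ 977 hPa.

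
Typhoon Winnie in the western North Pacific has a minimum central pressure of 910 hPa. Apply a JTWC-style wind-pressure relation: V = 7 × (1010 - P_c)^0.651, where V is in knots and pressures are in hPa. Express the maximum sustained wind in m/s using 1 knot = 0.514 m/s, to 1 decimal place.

72.1 m/s

ΔP = 1010 − 910 = 100 hPa.
V ≈ 7 × 100^0.651 = 7 × 20.045 ≈ 140.313 kt.
140.313 × 0.514 ≈ 72.12 m/s → 72.1 m/s.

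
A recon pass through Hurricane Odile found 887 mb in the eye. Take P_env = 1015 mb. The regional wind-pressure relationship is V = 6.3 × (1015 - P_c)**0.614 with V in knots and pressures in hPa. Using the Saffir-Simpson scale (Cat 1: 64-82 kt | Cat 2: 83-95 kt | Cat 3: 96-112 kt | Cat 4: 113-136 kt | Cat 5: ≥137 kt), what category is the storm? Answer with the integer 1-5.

4

ΔP = 1015 − 887 = 128 mb.
V ≈ 6.3 × 128^0.614 = 6.3 × 19.67 ≈ 124 kt.
124 kt falls in the Category 4 band.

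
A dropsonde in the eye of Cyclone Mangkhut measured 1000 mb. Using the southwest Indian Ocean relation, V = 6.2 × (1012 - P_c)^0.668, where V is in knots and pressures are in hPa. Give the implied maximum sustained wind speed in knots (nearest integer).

33 kt

ΔP = 1012 − 1000 = 12 mb.
12^0.668 ≈ 5.259.
V ≈ 6.2 × 5.259 ≈ 32.6 kt.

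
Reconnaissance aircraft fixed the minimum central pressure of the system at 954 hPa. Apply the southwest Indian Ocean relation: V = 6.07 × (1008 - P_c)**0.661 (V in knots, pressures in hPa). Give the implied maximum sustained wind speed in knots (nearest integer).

85 kt

ΔP = 1008 − 954 = 54 hPa.
54^0.661 ≈ 13.967.
V ≈ 6.07 × 13.967 ≈ 84.8 kt.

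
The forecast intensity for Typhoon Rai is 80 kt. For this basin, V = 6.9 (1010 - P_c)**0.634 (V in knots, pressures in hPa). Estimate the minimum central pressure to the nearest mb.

962 mb

ΔP = (V / 6.9)^(1/0.634) = (80/6.9)^1.577.
80/6.9 = 11.594; 11.594^1.577 ≈ 47.71 mb.
P_c = 1010 − 47.71 = 962.29 ≈ 962 mb.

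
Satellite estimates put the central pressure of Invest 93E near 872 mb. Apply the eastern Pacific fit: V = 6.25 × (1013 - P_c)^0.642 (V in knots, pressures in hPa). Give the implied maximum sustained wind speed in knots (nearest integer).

150 kt

ΔP = 1013 − 872 = 141 mb.
141^0.642 ≈ 23.977.
V ≈ 6.25 × 23.977 ≈ 149.9 kt.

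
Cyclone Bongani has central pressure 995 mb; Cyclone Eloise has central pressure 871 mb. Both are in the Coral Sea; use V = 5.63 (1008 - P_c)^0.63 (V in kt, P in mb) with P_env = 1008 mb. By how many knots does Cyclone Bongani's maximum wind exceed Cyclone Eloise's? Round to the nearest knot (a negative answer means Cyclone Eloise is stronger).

-97 kt

Cyclone Bongani: ΔP = 13; V ≈ 5.63 × 13^0.63 ≈ 28.33 kt.
Cyclone Eloise: ΔP = 137; V ≈ 5.63 × 137^0.63 ≈ 124.92 kt.
Difference ≈ 28.33 − 124.92 = -96.59 → -97 kt.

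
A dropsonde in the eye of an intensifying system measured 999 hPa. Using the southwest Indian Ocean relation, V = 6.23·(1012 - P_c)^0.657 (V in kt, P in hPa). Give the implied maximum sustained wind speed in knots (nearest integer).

ΔP = 1012 − 999 = 13 hPa.
13^0.657 ≈ 5.393.
V ≈ 6.23 × 5.393 ≈ 33.6 kt.

34 kt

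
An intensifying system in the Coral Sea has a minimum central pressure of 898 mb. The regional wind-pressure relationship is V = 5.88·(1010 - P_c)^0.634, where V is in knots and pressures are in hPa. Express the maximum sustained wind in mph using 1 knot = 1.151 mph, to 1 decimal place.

134.8 mph

ΔP = 1010 − 898 = 112 mb.
V ≈ 5.88 × 112^0.634 = 5.88 × 19.916 ≈ 117.107 kt.
117.107 × 1.151 ≈ 134.79 mph → 134.8 mph.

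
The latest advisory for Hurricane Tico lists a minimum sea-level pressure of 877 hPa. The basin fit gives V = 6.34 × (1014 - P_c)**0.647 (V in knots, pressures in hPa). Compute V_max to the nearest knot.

ΔP = 1014 − 877 = 137 hPa.
137^0.647 ≈ 24.124.
V ≈ 6.34 × 24.124 ≈ 152.9 kt.

153 kt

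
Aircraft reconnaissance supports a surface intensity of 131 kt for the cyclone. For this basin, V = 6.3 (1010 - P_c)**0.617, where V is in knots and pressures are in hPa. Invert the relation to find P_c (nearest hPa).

873 hPa

ΔP = (V / 6.3)^(1/0.617) = (131/6.3)^1.621.
131/6.3 = 20.794; 20.794^1.621 ≈ 136.78 hPa.
P_c = 1010 − 136.78 = 873.22 ≈ 873 hPa.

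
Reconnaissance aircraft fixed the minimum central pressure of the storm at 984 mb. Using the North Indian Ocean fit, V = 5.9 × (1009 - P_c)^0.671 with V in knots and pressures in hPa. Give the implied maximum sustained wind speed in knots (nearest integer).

51 kt

ΔP = 1009 − 984 = 25 mb.
25^0.671 ≈ 8.670.
V ≈ 5.9 × 8.670 ≈ 51.2 kt.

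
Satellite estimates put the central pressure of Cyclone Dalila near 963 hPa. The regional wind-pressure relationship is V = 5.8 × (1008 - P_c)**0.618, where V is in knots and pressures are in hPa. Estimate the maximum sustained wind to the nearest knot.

61 kt

ΔP = 1008 − 963 = 45 hPa.
45^0.618 ≈ 10.512.
V ≈ 5.8 × 10.512 ≈ 61.0 kt.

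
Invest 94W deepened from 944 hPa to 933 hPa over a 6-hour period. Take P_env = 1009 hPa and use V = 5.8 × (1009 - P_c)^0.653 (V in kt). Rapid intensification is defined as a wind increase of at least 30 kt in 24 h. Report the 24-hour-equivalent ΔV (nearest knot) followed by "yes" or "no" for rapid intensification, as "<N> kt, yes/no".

38 kt, yes

V₁: ΔP = 65, V ≈ 5.8 × 65^0.653 ≈ 88.56 kt.
V₂: ΔP = 76, V ≈ 5.8 × 76^0.653 ≈ 98.08 kt.
ΔV over 6 h = 9.52 kt → 24 h equivalent = 9.52 × 24/6 ≈ 38.08 kt.
38 kt ≥ 30 kt ⇒ rapid intensification.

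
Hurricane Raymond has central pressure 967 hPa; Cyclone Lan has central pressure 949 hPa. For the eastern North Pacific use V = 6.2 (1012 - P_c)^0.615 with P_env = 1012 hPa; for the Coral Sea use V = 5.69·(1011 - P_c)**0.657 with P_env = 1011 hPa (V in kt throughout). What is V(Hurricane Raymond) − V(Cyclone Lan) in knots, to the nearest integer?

Hurricane Raymond: ΔP = 45; V ≈ 6.2 × 45^0.615 ≈ 64.43 kt.
Cyclone Lan: ΔP = 62; V ≈ 5.69 × 62^0.657 ≈ 85.65 kt.
Difference ≈ 64.43 − 85.65 = -21.22 → -21 kt.

-21 kt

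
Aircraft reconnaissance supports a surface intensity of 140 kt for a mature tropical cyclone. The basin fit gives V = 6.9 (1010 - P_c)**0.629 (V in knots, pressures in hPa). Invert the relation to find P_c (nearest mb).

ΔP = (V / 6.9)^(1/0.629) = (140/6.9)^1.590.
140/6.9 = 20.290; 20.290^1.590 ≈ 119.77 mb.
P_c = 1010 − 119.77 = 890.23 ≈ 890 mb.

890 mb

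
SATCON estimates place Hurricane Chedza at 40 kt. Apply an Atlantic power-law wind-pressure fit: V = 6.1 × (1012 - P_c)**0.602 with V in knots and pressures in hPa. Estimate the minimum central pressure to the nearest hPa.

989 hPa

ΔP = (V / 6.1)^(1/0.602) = (40/6.1)^1.661.
40/6.1 = 6.557; 6.557^1.661 ≈ 22.73 hPa.
P_c = 1012 − 22.73 = 989.27 ≈ 989 hPa.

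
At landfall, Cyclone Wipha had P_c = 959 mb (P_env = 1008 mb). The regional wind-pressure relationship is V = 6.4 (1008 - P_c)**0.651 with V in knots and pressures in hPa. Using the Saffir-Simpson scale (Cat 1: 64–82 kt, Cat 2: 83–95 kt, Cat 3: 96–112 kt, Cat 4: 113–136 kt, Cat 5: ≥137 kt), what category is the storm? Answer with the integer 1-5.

ΔP = 1008 − 959 = 49 mb.
V ≈ 6.4 × 49^0.651 = 6.4 × 12.60 ≈ 81 kt.
81 kt falls in the Category 1 band.

1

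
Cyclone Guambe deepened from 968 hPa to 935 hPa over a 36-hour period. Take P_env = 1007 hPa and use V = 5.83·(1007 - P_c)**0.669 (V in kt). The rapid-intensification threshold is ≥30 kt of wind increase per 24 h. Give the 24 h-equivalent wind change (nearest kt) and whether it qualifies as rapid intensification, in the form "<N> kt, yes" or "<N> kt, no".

V₁: ΔP = 39, V ≈ 5.83 × 39^0.669 ≈ 67.62 kt.
V₂: ΔP = 72, V ≈ 5.83 × 72^0.669 ≈ 101.91 kt.
ΔV over 36 h = 34.29 kt → 24 h equivalent = 34.29 × 24/36 ≈ 22.86 kt.
23 kt < 30 kt ⇒ not rapid intensification.

23 kt, no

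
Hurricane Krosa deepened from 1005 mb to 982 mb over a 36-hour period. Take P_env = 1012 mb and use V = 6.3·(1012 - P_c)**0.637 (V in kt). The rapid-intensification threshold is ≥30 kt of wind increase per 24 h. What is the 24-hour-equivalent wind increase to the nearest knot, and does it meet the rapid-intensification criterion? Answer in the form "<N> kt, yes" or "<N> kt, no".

22 kt, no

V₁: ΔP = 7, V ≈ 6.3 × 7^0.637 ≈ 21.76 kt.
V₂: ΔP = 30, V ≈ 6.3 × 30^0.637 ≈ 54.99 kt.
ΔV over 36 h = 33.23 kt → 24 h equivalent = 33.23 × 24/36 ≈ 22.15 kt.
22 kt < 30 kt ⇒ not rapid intensification.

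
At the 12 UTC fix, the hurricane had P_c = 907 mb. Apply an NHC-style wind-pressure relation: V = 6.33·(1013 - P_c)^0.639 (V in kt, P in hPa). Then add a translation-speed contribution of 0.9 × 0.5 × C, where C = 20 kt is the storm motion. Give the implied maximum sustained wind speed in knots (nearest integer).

ΔP = 1013 − 907 = 106 mb.
106^0.639 ≈ 19.687.
V ≈ 6.33 × 19.687 ≈ 124.6 kt.
Translation term: 0.9 × 0.5 × 20 = 9 kt.
Corrected V ≈ 133.6 kt → 134 kt.

134 kt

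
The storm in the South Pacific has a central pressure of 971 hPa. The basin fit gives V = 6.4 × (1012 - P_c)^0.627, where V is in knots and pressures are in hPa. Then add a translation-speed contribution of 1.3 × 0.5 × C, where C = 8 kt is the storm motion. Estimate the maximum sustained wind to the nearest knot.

71 kt

ΔP = 1012 − 971 = 41 hPa.
41^0.627 ≈ 10.262.
V ≈ 6.4 × 10.262 ≈ 65.7 kt.
Translation term: 1.3 × 0.5 × 8 = 5.2 kt.
Corrected V ≈ 70.9 kt → 71 kt.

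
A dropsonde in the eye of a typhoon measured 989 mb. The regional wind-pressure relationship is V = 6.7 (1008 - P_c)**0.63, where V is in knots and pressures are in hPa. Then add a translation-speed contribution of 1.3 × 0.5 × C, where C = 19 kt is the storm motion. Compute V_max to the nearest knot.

ΔP = 1008 − 989 = 19 mb.
19^0.63 ≈ 6.392.
V ≈ 6.7 × 6.392 ≈ 42.8 kt.
Translation term: 1.3 × 0.5 × 19 = 12.35 kt.
Corrected V ≈ 55.15 kt → 55 kt.

55 kt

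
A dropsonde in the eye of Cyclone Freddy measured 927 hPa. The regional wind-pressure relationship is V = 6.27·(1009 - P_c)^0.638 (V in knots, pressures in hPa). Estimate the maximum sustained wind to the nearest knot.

ΔP = 1009 − 927 = 82 hPa.
82^0.638 ≈ 16.635.
V ≈ 6.27 × 16.635 ≈ 104.3 kt.

104 kt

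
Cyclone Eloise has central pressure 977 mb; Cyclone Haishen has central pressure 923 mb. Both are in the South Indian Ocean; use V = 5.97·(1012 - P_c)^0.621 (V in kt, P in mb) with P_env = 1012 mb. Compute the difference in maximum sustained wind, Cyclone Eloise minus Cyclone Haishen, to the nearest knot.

Cyclone Eloise: ΔP = 35; V ≈ 5.97 × 35^0.621 ≈ 54.31 kt.
Cyclone Haishen: ΔP = 89; V ≈ 5.97 × 89^0.621 ≈ 96.95 kt.
Difference ≈ 54.31 − 96.95 = -42.64 → -43 kt.

-43 kt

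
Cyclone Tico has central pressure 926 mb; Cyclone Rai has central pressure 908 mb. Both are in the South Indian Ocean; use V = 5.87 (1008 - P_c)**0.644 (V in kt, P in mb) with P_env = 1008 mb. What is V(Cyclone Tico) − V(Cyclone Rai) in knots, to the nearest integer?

Cyclone Tico: ΔP = 82; V ≈ 5.87 × 82^0.644 ≈ 100.26 kt.
Cyclone Rai: ΔP = 100; V ≈ 5.87 × 100^0.644 ≈ 113.93 kt.
Difference ≈ 100.26 − 113.93 = -13.67 → -14 kt.

-14 kt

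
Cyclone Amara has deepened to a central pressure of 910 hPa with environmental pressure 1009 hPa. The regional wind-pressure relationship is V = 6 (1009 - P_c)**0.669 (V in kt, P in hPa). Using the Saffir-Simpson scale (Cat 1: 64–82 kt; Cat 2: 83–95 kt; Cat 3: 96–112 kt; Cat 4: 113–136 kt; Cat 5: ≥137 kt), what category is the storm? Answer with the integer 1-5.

4

ΔP = 1009 − 910 = 99 hPa.
V ≈ 6 × 99^0.669 = 6 × 21.63 ≈ 130 kt.
130 kt falls in the Category 4 band.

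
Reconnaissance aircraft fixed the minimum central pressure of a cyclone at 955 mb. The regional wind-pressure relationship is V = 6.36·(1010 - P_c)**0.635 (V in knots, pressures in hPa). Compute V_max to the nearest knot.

81 kt

ΔP = 1010 − 955 = 55 mb.
55^0.635 ≈ 12.739.
V ≈ 6.36 × 12.739 ≈ 81.0 kt.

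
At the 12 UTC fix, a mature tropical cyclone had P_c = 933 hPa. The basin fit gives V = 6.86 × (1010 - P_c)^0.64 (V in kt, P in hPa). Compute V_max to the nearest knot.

ΔP = 1010 − 933 = 77 hPa.
77^0.64 ≈ 16.120.
V ≈ 6.86 × 16.120 ≈ 110.6 kt.

111 kt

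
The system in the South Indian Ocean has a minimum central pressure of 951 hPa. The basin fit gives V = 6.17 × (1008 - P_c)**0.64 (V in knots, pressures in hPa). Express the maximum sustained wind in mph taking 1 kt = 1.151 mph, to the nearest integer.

94 mph

ΔP = 1008 − 951 = 57 hPa.
V ≈ 6.17 × 57^0.64 = 6.17 × 13.297 ≈ 82.044 kt.
82.044 × 1.151 ≈ 94.43 mph → 94 mph.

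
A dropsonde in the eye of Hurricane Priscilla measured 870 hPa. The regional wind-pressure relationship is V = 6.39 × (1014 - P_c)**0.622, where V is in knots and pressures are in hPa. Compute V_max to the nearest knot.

ΔP = 1014 − 870 = 144 hPa.
144^0.622 ≈ 22.004.
V ≈ 6.39 × 22.004 ≈ 140.6 kt.

141 kt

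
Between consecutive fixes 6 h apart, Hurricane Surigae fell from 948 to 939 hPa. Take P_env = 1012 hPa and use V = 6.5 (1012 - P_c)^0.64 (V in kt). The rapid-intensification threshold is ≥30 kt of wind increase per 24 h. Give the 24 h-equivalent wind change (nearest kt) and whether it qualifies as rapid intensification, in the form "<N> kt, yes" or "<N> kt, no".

V₁: ΔP = 64, V ≈ 6.5 × 64^0.64 ≈ 93.08 kt.
V₂: ΔP = 73, V ≈ 6.5 × 73^0.64 ≈ 101.26 kt.
ΔV over 6 h = 8.18 kt → 24 h equivalent = 8.18 × 24/6 ≈ 32.72 kt.
33 kt ≥ 30 kt ⇒ rapid intensification.

33 kt, yes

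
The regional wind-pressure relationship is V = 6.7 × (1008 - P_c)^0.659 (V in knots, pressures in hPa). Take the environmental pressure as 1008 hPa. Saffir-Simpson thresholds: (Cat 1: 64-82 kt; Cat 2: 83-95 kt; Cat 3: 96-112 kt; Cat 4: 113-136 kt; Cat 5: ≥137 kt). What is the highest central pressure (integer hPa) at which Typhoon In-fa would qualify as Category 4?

Category 4 begins at V = 113 kt.
Required ΔP = (113/6.7)^(1/0.659) = 16.866^1.517 ≈ 72.76 hPa.
P_c ≤ 1008 − 72.76 = 935.24, so the highest integer P_c is 935 hPa.

935 hPa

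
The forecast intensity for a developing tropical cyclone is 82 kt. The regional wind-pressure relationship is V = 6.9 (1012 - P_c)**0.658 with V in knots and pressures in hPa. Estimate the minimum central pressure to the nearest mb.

ΔP = (V / 6.9)^(1/0.658) = (82/6.9)^1.520.
82/6.9 = 11.884; 11.884^1.520 ≈ 43.02 mb.
P_c = 1012 − 43.02 = 968.98 ≈ 969 mb.

969 mb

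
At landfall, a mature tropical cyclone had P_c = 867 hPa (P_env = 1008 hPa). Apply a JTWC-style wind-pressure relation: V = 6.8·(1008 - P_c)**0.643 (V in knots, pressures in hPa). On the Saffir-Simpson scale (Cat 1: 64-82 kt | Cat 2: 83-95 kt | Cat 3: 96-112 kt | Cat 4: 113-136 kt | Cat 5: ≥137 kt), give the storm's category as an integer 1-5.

5

ΔP = 1008 − 867 = 141 hPa.
V ≈ 6.8 × 141^0.643 = 6.8 × 24.10 ≈ 164 kt.
164 kt falls in the Category 5 band.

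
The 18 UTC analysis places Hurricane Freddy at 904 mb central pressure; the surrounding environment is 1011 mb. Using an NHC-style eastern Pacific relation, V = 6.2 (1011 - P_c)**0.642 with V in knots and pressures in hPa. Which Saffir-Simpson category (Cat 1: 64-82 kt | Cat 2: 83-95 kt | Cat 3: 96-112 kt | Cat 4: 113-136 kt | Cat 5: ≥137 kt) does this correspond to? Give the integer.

ΔP = 1011 − 904 = 107 mb.
V ≈ 6.2 × 107^0.642 = 6.2 × 20.08 ≈ 125 kt.
125 kt falls in the Category 4 band.

4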